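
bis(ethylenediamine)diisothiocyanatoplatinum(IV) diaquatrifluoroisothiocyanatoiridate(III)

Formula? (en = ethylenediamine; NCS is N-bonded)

Cation [Pt…]: ligand charges -2, Pt(IV) ⇒ ion charge 2+.
Anion [Ir…]: ligand charges -4, Ir(III) ⇒ ion charge 1−.

[Pt(en)2(NCS)2][IrF3(H2O)2(NCS)]2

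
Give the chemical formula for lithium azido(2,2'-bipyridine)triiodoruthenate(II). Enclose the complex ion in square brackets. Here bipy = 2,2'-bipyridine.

Li2[Ru(bipy)I3(N3)]

Ligands: 3 iodo (I, -1), 1 azido (N3, -1), 1 2,2'-bipyridine (bipy, neutral). Ligand charge sum = -4.
With Ru in oxidation state +2, the complex ion is [Ru...]^2−.
Charge balance with lithium (+1) requires 1 complex ion per 2 lithium.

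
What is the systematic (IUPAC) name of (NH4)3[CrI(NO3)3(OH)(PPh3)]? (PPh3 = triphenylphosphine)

The 3 ammonium counter-ions carry a total charge of +3, so each complex ion is 3−.
Ligand charges: 1×hydroxo (-1 each), 1×triphenylphosphine (neutral), 1×iodo (-1 each), 3×nitrato (-1 each); total -5. So Cr + (-5) = 3−, giving Cr = +2.
Ligands are named alphabetically: hydroxo before iodo before nitrato before triphenylphosphine.
The complex ion is anionic, so chromium takes the -ate form chromate(II).

ammonium hydroxoiodotrinitrato(triphenylphosphine)chromate(II)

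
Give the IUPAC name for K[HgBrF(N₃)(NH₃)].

The 1 potassium counter-ion carries a total charge of +1, so each complex ion is 1−.
Ligand charges: 1×bromo (-1 each), 1×fluoro (-1 each), 1×ammine (neutral), 1×azido (-1 each); total -3. So Hg + (-3) = 1−, giving Hg = +2.
Ligands are named alphabetically: ammine before azido before bromo before fluoro.
The complex ion is anionic, so mercury takes the -ate form mercurate(II).

potassium ammineazidobromofluoromercurate(II)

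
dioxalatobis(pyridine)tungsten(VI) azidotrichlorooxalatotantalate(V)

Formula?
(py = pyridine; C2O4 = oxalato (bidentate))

[W(C2O4)2(py)2][Ta(C2O4)Cl3(N3)]2

Cation [W…]: ligand charges -4, W(VI) ⇒ ion charge 2+.
Anion [Ta…]: ligand charges -6, Ta(V) ⇒ ion charge 1−.
One 2+ cation requires 2 of the 1− anion.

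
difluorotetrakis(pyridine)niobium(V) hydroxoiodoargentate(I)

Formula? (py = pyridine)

Cation [Nb…]: ligand charges -2, Nb(V) ⇒ ion charge 3+.
Anion [Ag…]: ligand charges -2, Ag(I) ⇒ ion charge 1−.
One 3+ cation requires 3 of the 1− anion.

[NbF2(py)4][AgI(OH)]3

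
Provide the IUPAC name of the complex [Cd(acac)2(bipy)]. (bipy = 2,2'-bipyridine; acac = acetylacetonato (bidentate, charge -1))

bis(acetylacetonato)(2,2'-bipyridine)cadmium(II)

There is no counter-ion, so the complex is neutral overall.
Ligand charges: 1×2,2'-bipyridine (neutral), 2×acetylacetonato (-1 each); total -2. So Cd + (-2) = 0, giving Cd = +2.
Ligands are named alphabetically: acetylacetonato before bipyridine.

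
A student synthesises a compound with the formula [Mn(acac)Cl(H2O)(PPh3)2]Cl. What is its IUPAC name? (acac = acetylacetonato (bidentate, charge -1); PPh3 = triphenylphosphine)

(acetylacetonato)aquachlorobis(triphenylphosphine)manganese(III) chloride

The 1 chloride counter-ion carries a total charge of -1, so each complex ion is 1+.
Ligand charges: 1×acetylacetonato (-1 each), 2×triphenylphosphine (neutral), 1×aqua (neutral), 1×chloro (-1 each); total -2. So Mn + (-2) = 1+, giving Mn = +3.
Ligands are named alphabetically: acetylacetonato before aqua before chloro before triphenylphosphine.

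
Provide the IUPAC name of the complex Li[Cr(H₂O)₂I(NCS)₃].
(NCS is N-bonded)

lithium diaquaiodotriisothiocyanatochromate(III)

The 1 lithium counter-ion carries a total charge of +1, so each complex ion is 1−.
Ligand charges: 1×iodo (-1 each), 2×aqua (neutral), 3×isothiocyanato (-1 each); total -4. So Cr + (-4) = 1−, giving Cr = +3.
Ligands are named alphabetically: aqua before iodo before isothiocyanato.
The complex ion is anionic, so chromium takes the -ate form chromate(III).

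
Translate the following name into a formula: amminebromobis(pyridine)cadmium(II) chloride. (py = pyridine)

Ligands: 1 bromo (Br, -1), 1 ammine (NH3, neutral), 2 pyridine (py, neutral). Ligand charge sum = -1.
Charge balance with chloride (-1) requires 1 complex ion per 1 chloride.

[CdBr(NH3)(py)2]Cl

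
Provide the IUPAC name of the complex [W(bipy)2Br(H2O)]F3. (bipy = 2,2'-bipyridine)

The 3 fluoride counter-ions carry a total charge of -3, so each complex ion is 3+.
Ligand charges: 2×2,2'-bipyridine (neutral), 1×bromo (-1 each), 1×aqua (neutral); total -1. So W + (-1) = 3+, giving W = +4.
Ligands are named alphabetically: aqua before bipyridine before bromo.

aquabis(2,2'-bipyridine)bromotungsten(IV) fluoride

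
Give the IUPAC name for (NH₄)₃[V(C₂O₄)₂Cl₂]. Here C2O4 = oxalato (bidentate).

The 3 ammonium counter-ions carry a total charge of +3, so each complex ion is 3−.
Ligand charges: 2×chloro (-1 each), 2×oxalato (-2 each); total -6. So V + (-6) = 3−, giving V = +3.
Ligands are named alphabetically: chloro before oxalato.
The complex ion is anionic, so vanadium takes the -ate form vanadate(III).

ammonium dichlorodioxalatovanadate(III)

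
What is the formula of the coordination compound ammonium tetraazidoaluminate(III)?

Ligands: 4 azido (N3, -1). Ligand charge sum = -4.
Charge balance with ammonium (+1) requires 1 complex ion per 1 ammonium.

NH4[Al(N3)4]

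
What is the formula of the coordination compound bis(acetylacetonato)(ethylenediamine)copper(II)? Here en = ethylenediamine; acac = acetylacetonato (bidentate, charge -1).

Ligands: 1 ethylenediamine (en, neutral), 2 acetylacetonato (acac, -1). Ligand charge sum = -2.
With Cu in oxidation state +2, the complex ion is [Cu...].

[Cu(acac)2(en)]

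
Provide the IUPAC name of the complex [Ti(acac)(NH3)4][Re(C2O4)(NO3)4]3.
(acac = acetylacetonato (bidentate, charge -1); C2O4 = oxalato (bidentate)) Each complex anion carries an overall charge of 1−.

Both ions are complex: the cation is named first with the plain metal name, the anion second with the -ate form; each ion's ligands are alphabetised independently.
The complex anion is given as 1−; its ligand charges sum to -6, so Re = +5.
With 3 anions per cation, the cation must be 3×1 = 3+.
Cation: ligand charges sum to -1; for the ion to be 3+, Ti = +4.

(acetylacetonato)tetraamminetitanium(IV) tetranitratooxalatorhenate(V)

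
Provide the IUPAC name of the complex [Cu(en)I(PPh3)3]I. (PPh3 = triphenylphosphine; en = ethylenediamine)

The 1 iodide counter-ion carries a total charge of -1, so each complex ion is 1+.
Ligand charges: 3×triphenylphosphine (neutral), 1×iodo (-1 each), 1×ethylenediamine (neutral); total -1. So Cu + (-1) = 1+, giving Cu = +2.
Ligands are named alphabetically: ethylenediamine before iodo before triphenylphosphine.

(ethylenediamine)iodotris(triphenylphosphine)copper(II) iodide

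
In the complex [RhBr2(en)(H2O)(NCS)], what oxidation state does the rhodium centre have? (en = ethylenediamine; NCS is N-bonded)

No counter-ion: the bracketed complex is neutral.
Ligand charges: 1×en neutral; 1×NCS = -1; 2×Br = -2; 1×H2O neutral; sum -3.
Rh + (-3) = 0 ⇒ Rh is +3.

+3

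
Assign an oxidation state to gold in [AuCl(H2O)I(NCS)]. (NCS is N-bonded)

+3

No counter-ion: the bracketed complex is neutral.
Ligand charges: 1×H2O neutral; 1×Cl = -1; 1×NCS = -1; 1×I = -1; sum -3.
Au + (-3) = 0 ⇒ Au is +3.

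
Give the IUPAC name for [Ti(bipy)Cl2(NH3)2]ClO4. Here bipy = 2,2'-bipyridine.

diammine(2,2'-bipyridine)dichlorotitanium(III) perchlorate

The 1 perchlorate counter-ion carries a total charge of -1, so each complex ion is 1+.
Ligand charges: 2×chloro (-1 each), 2×ammine (neutral), 1×2,2'-bipyridine (neutral); total -2. So Ti + (-2) = 1+, giving Ti = +3.
Ligands are named alphabetically: ammine before bipyridine before chloro.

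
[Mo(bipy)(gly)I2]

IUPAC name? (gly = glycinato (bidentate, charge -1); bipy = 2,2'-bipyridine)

There is no counter-ion, so the complex is neutral overall.
Ligand charges: 2×iodo (-1 each), 1×glycinato (-1 each), 1×2,2'-bipyridine (neutral); total -3. So Mo + (-3) = 0, giving Mo = +3.
Ligands are named alphabetically: bipyridine before glycinato before iodo.

(2,2'-bipyridine)(glycinato)diiodomolybdenum(III)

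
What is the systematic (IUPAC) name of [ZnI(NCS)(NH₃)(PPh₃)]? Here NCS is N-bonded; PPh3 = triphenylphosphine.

There is no counter-ion, so the complex is neutral overall.
Ligand charges: 1×iodo (-1 each), 1×isothiocyanato (-1 each), 1×ammine (neutral), 1×triphenylphosphine (neutral); total -2. So Zn + (-2) = 0, giving Zn = +2.
Ligands are named alphabetically: ammine before iodo before isothiocyanato before triphenylphosphine.

ammineiodoisothiocyanato(triphenylphosphine)zinc(II)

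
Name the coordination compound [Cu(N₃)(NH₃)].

There is no counter-ion, so the complex is neutral overall.
Ligand charges: 1×azido (-1 each), 1×ammine (neutral); total -1. So Cu + (-1) = 0, giving Cu = +1.
Ligands are named alphabetically: ammine before azido.

ammineazidocopper(I)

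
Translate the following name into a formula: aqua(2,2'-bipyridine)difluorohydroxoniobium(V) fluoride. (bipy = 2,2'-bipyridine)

Ligands: 2 fluoro (F, -1), 1 2,2'-bipyridine (bipy, neutral), 1 aqua (H2O, neutral), 1 hydroxo (OH, -1). Ligand charge sum = -3.
With Nb in oxidation state +5, the complex ion is [Nb...]^2+.
Charge balance with fluoride (-1) requires 1 complex ion per 2 fluoride.

[Nb(bipy)F2(H2O)(OH)]F2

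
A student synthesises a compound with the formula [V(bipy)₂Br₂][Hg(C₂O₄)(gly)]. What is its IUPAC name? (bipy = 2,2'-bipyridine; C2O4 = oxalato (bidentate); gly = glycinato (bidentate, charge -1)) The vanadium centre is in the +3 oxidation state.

bis(2,2'-bipyridine)dibromovanadium(III) (glycinato)oxalatomercurate(II)

V is given as +3; the cation's ligand charges sum to -2, so the complex cation is 1+.
A 1:1 salt means the anion carries the equal and opposite charge, 1−.
Anion: ligand charges sum to -3; for the ion to be 1−, Hg = +2.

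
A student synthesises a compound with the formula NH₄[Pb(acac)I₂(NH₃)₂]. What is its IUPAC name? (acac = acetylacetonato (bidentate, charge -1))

The 1 ammonium counter-ion carries a total charge of +1, so each complex ion is 1−.
Ligand charges: 2×iodo (-1 each), 2×ammine (neutral), 1×acetylacetonato (-1 each); total -3. So Pb + (-3) = 1−, giving Pb = +2.
Ligands are named alphabetically: acetylacetonato before ammine before iodo.
The complex ion is anionic, so lead takes the -ate form plumbate(II).

ammonium (acetylacetonato)diamminediiodoplumbate(II)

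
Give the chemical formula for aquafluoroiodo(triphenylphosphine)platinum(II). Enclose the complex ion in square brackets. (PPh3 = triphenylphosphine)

[PtF(H2O)I(PPh3)]

Ligands: 1 iodo (I, -1), 1 aqua (H2O, neutral), 1 triphenylphosphine (PPh3, neutral), 1 fluoro (F, -1). Ligand charge sum = -2.
With Pt in oxidation state +2, the complex ion is [Pt...].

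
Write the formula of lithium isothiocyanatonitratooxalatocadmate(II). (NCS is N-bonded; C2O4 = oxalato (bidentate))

Li2[Cd(C2O4)(NCS)(NO3)]

Ligands: 1 isothiocyanato (NCS, -1), 1 oxalato (C2O4, -2), 1 nitrato (NO3, -1). Ligand charge sum = -4.
With Cd in oxidation state +2, the complex ion is [Cd...]^2−.
Charge balance with lithium (+1) requires 1 complex ion per 2 lithium.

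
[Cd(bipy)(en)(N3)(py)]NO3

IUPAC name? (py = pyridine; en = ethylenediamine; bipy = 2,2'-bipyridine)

The 1 nitrate counter-ion carries a total charge of -1, so each complex ion is 1+.
Ligand charges: 1×azido (-1 each), 1×pyridine (neutral), 1×ethylenediamine (neutral), 1×2,2'-bipyridine (neutral); total -1. So Cd + (-1) = 1+, giving Cd = +2.
Ligands are named alphabetically: azido before bipyridine before ethylenediamine before pyridine.

azido(2,2'-bipyridine)(ethylenediamine)(pyridine)cadmium(II) nitrate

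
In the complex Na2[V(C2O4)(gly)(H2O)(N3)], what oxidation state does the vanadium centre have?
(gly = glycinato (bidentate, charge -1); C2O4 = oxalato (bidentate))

2 sodium outside the brackets (+1 each) → the complex ion is 2−.
Ligand charges: 1×gly = -1; 1×H2O neutral; 1×N3 = -1; 1×C2O4 = -2; sum -4.
V + (-4) = 2− ⇒ V is +2.

+2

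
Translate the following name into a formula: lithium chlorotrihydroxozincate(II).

Li2[ZnCl(OH)3]

Ligands: 1 chloro (Cl, -1), 3 hydroxo (OH, -1). Ligand charge sum = -4.
Charge balance with lithium (+1) requires 1 complex ion per 2 lithium.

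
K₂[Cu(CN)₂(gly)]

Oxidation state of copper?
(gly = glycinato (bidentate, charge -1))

+1

2 potassium outside the brackets (+1 each) → the complex ion is 2−.
Ligand charges: 2×CN = -2; 1×gly = -1; sum -3.
Cu + (-3) = 2− ⇒ Cu is +1.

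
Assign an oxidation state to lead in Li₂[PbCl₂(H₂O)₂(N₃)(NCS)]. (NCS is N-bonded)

+2

2 lithium outside the brackets (+1 each) → the complex ion is 2−.
Ligand charges: 1×NCS = -1; 2×Cl = -2; 2×H2O neutral; 1×N3 = -1; sum -4.
Pb + (-4) = 2− ⇒ Pb is +2.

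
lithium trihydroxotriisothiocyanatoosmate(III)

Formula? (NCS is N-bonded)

Li3[Os(NCS)3(OH)3]

Ligands: 3 hydroxo (OH, -1), 3 isothiocyanato (NCS, -1). Ligand charge sum = -6.
With Os in oxidation state +3, the complex ion is [Os...]^3−.
Charge balance with lithium (+1) requires 1 complex ion per 3 lithium.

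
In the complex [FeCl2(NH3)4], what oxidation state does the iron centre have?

+2

No counter-ion: the bracketed complex is neutral.
Ligand charges: 2×Cl = -2; 4×NH3 neutral; sum -2.
Fe + (-2) = 0 ⇒ Fe is +2.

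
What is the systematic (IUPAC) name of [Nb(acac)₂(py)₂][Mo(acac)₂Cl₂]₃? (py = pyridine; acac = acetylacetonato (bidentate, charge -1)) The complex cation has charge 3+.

Both ions are complex: the cation is named first with the plain metal name, the anion second with the -ate form; each ion's ligands are alphabetised independently.
The complex cation is given as 3+; its ligand charges sum to -2, so Nb = +5.
With 3 anions per cation, each anion must be 3/3 = 1−.
Anion: ligand charges sum to -4; for the ion to be 1−, Mo = +3.

bis(acetylacetonato)bis(pyridine)niobium(V) bis(acetylacetonato)dichloromolybdate(III)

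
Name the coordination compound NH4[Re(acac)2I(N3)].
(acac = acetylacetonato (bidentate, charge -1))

The 1 ammonium counter-ion carries a total charge of +1, so each complex ion is 1−.
Ligand charges: 2×acetylacetonato (-1 each), 1×iodo (-1 each), 1×azido (-1 each); total -4. So Re + (-4) = 1−, giving Re = +3.
The complex ion is anionic, so rhenium takes the -ate form rhenate(III).

ammonium bis(acetylacetonato)azidoiodorhenate(III)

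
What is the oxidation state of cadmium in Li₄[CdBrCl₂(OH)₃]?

+2

4 lithium outside the brackets (+1 each) → the complex ion is 4−.
Ligand charges: 1×Br = -1; 2×Cl = -2; 3×OH = -3; sum -6.
Cd + (-6) = 4− ⇒ Cd is +2.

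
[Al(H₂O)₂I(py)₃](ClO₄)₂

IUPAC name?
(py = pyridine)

The 2 perchlorate counter-ions carry a total charge of -2, so each complex ion is 2+.
Ligand charges: 2×aqua (neutral), 3×pyridine (neutral), 1×iodo (-1 each); total -1. So Al + (-1) = 2+, giving Al = +3.
Ligands are named alphabetically: aqua before iodo before pyridine.

diaquaiodotris(pyridine)aluminium(III) perchlorate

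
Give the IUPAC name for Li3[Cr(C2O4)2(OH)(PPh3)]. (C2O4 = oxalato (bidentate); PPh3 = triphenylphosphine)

lithium hydroxodioxalato(triphenylphosphine)chromate(II)

The 3 lithium counter-ions carry a total charge of +3, so each complex ion is 3−.
Ligand charges: 2×oxalato (-2 each), 1×triphenylphosphine (neutral), 1×hydroxo (-1 each); total -5. So Cr + (-5) = 3−, giving Cr = +2.
Ligands are named alphabetically: hydroxo before oxalato before triphenylphosphine.
The complex ion is anionic, so chromium takes the -ate form chromate(II).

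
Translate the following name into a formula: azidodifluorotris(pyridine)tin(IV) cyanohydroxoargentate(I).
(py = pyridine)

[SnF2(N3)(py)3][Ag(CN)(OH)]

Cation [Sn…]: ligand charges -3, Sn(IV) ⇒ ion charge 1+.
Anion [Ag…]: ligand charges -2, Ag(I) ⇒ ion charge 1−.
One 1+ cation balances one 1− anion.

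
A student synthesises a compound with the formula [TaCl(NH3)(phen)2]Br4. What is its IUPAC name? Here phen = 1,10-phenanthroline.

The 4 bromide counter-ions carry a total charge of -4, so each complex ion is 4+.
Ligand charges: 2×1,10-phenanthroline (neutral), 1×chloro (-1 each), 1×ammine (neutral); total -1. So Ta + (-1) = 4+, giving Ta = +5.
Ligands are named alphabetically: ammine before chloro before phenanthroline.

amminechlorobis(1,10-phenanthroline)tantalum(V) bromide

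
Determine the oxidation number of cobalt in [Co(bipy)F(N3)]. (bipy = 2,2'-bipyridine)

+2

No counter-ion: the bracketed complex is neutral.
Ligand charges: 1×F = -1; 1×bipy neutral; 1×N3 = -1; sum -2.
Co + (-2) = 0 ⇒ Co is +2.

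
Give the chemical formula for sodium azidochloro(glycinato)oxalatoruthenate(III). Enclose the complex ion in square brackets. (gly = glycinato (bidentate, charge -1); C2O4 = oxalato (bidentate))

Na2[Ru(C2O4)Cl(gly)(N3)]

Ligands: 1 glycinato (gly, -1), 1 oxalato (C2O4, -2), 1 chloro (Cl, -1), 1 azido (N3, -1). Ligand charge sum = -5.
Charge balance with sodium (+1) requires 1 complex ion per 2 sodium.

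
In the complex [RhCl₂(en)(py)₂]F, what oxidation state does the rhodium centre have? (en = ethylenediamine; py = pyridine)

+3

1 fluoride outside the brackets (-1 each) → the complex ion is 1+.
Ligand charges: 1×en neutral; 2×Cl = -2; 2×py neutral; sum -2.
Rh + (-2) = 1+ ⇒ Rh is +3.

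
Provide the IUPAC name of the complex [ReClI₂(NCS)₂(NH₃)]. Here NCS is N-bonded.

amminechlorodiiododiisothiocyanatorhenium(V)

There is no counter-ion, so the complex is neutral overall.
Ligand charges: 2×isothiocyanato (-1 each), 2×iodo (-1 each), 1×chloro (-1 each), 1×ammine (neutral); total -5. So Re + (-5) = 0, giving Re = +5.
Ligands are named alphabetically: ammine before chloro before iodo before isothiocyanato.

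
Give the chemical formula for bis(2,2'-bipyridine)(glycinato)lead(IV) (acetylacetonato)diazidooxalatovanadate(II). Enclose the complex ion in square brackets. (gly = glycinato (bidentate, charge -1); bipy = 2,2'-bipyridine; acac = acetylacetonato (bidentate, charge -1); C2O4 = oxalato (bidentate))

[Pb(bipy)2(gly)][V(acac)(C2O4)(N3)2]

Cation [Pb…]: ligand charges -1, Pb(IV) ⇒ ion charge 3+.
Anion [V…]: ligand charges -5, V(II) ⇒ ion charge 3−.
One 3+ cation balances one 3− anion.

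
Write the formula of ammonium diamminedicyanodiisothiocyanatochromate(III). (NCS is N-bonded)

NH4[Cr(CN)2(NCS)2(NH3)2]

Ligands: 2 isothiocyanato (NCS, -1), 2 ammine (NH3, neutral), 2 cyano (CN, -1). Ligand charge sum = -4.
With Cr in oxidation state +3, the complex ion is [Cr...]^1−.
Charge balance with ammonium (+1) requires 1 complex ion per 1 ammonium.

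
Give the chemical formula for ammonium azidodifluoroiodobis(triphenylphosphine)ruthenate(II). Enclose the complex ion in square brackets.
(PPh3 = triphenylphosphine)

(NH4)2[RuF2I(N3)(PPh3)2]

Ligands: 2 triphenylphosphine (PPh3, neutral), 2 fluoro (F, -1), 1 azido (N3, -1), 1 iodo (I, -1). Ligand charge sum = -4.
With Ru in oxidation state +2, the complex ion is [Ru...]^2−.
Charge balance with ammonium (+1) requires 1 complex ion per 2 ammonium.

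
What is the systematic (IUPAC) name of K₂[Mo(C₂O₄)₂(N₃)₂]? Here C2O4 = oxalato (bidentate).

potassium diazidodioxalatomolybdate(IV)

The 2 potassium counter-ions carry a total charge of +2, so each complex ion is 2−.
Ligand charges: 2×azido (-1 each), 2×oxalato (-2 each); total -6. So Mo + (-6) = 2−, giving Mo = +4.
The complex ion is anionic, so molybdenum takes the -ate form molybdate(IV).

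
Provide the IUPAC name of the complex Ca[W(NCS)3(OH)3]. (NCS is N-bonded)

calcium trihydroxotriisothiocyanatotungstate(IV)

The 1 calcium counter-ion carries a total charge of +2, so each complex ion is 2−.
Ligand charges: 3×hydroxo (-1 each), 3×isothiocyanato (-1 each); total -6. So W + (-6) = 2−, giving W = +4.
Ligands are named alphabetically: hydroxo before isothiocyanato.
The complex ion is anionic, so tungsten takes the -ate form tungstate(IV).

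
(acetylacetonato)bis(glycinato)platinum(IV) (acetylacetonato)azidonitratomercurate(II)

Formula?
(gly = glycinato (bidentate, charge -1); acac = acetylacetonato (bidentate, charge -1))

Cation [Pt…]: ligand charges -3, Pt(IV) ⇒ ion charge 1+.
Anion [Hg…]: ligand charges -3, Hg(II) ⇒ ion charge 1−.

[Pt(acac)(gly)2][Hg(acac)(N3)(NO3)]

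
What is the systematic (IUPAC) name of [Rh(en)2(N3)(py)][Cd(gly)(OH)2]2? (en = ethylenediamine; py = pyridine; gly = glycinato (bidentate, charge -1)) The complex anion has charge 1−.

The complex anion is given as 1−; its ligand charges sum to -3, so Cd = +2.
With 2 anions per cation, the cation must be 2×1 = 2+.
Cation: ligand charges sum to -1; for the ion to be 2+, Rh = +3.

azidobis(ethylenediamine)(pyridine)rhodium(III) (glycinato)dihydroxocadmate(II)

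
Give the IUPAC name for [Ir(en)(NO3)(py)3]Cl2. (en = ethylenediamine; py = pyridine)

(ethylenediamine)nitratotris(pyridine)iridium(III) chloride

The 2 chloride counter-ions carry a total charge of -2, so each complex ion is 2+.
Ligand charges: 1×nitrato (-1 each), 1×ethylenediamine (neutral), 3×pyridine (neutral); total -1. So Ir + (-1) = 2+, giving Ir = +3.
Ligands are named alphabetically: ethylenediamine before nitrato before pyridine.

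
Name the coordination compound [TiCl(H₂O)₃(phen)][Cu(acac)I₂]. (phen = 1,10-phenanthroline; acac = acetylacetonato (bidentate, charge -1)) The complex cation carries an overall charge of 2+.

The complex cation is given as 2+; its ligand charges sum to -1, so Ti = +3.
A 1:1 salt means the anion carries the equal and opposite charge, 2−.
Anion: ligand charges sum to -3; for the ion to be 2−, Cu = +1.

triaquachloro(1,10-phenanthroline)titanium(III) (acetylacetonato)diiodocuprate(I)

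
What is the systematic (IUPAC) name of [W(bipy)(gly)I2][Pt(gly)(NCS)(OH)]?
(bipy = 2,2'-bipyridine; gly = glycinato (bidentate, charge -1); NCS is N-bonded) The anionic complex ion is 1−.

Both ions are complex: the cation is named first with the plain metal name, the anion second with the -ate form; each ion's ligands are alphabetised independently.
The complex anion is given as 1−; its ligand charges sum to -3, so Pt = +2.
A 1:1 salt means the cation carries the equal and opposite charge, 1+.
Cation: ligand charges sum to -3; for the ion to be 1+, W = +4.

(2,2'-bipyridine)(glycinato)diiodotungsten(IV) (glycinato)hydroxoisothiocyanatoplatinate(II)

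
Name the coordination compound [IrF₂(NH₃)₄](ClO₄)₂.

tetraamminedifluoroiridium(IV) perchlorate

The 2 perchlorate counter-ions carry a total charge of -2, so each complex ion is 2+.
Ligand charges: 4×ammine (neutral), 2×fluoro (-1 each); total -2. So Ir + (-2) = 2+, giving Ir = +4.
Ligands are named alphabetically: ammine before fluoro.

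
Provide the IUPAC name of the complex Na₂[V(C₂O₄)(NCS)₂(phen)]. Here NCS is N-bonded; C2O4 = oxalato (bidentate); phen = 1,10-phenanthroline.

The 2 sodium counter-ions carry a total charge of +2, so each complex ion is 2−.
Ligand charges: 2×isothiocyanato (-1 each), 1×oxalato (-2 each), 1×1,10-phenanthroline (neutral); total -4. So V + (-4) = 2−, giving V = +2.
Ligands are named alphabetically: isothiocyanato before oxalato before phenanthroline.
The complex ion is anionic, so vanadium takes the -ate form vanadate(II).

sodium diisothiocyanatooxalato(1,10-phenanthroline)vanadate(II)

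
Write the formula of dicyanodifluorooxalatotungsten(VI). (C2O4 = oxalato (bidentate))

[W(C2O4)(CN)2F2]

Ligands: 2 fluoro (F, -1), 1 oxalato (C2O4, -2), 2 cyano (CN, -1). Ligand charge sum = -6.
With W in oxidation state +6, the complex ion is [W...].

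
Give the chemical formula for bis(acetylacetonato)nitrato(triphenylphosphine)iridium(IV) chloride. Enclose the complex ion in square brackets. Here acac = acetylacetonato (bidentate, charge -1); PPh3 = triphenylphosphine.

[Ir(acac)2(NO3)(PPh3)]Cl

Ligands: 1 nitrato (NO3, -1), 2 acetylacetonato (acac, -1), 1 triphenylphosphine (PPh3, neutral). Ligand charge sum = -3.
With Ir in oxidation state +4, the complex ion is [Ir...]^1+.
Charge balance with chloride (-1) requires 1 complex ion per 1 chloride.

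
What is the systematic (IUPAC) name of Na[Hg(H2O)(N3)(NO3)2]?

The 1 sodium counter-ion carries a total charge of +1, so each complex ion is 1−.
Ligand charges: 1×aqua (neutral), 2×nitrato (-1 each), 1×azido (-1 each); total -3. So Hg + (-3) = 1−, giving Hg = +2.
Ligands are named alphabetically: aqua before azido before nitrato.
The complex ion is anionic, so mercury takes the -ate form mercurate(II).

sodium aquaazidodinitratomercurate(II)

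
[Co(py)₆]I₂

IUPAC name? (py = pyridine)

hexakis(pyridine)cobalt(II) iodide

The 2 iodide counter-ions carry a total charge of -2, so each complex ion is 2+.
Ligand charges: 6×pyridine (neutral); total 0. So Co + (0) = 2+, giving Co = +2.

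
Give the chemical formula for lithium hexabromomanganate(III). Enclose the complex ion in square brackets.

Li3[MnBr6]

Ligands: 6 bromo (Br, -1). Ligand charge sum = -6.
Charge balance with lithium (+1) requires 1 complex ion per 3 lithium.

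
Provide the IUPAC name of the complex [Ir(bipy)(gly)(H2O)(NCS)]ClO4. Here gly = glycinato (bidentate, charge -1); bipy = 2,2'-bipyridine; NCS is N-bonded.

aqua(2,2'-bipyridine)(glycinato)isothiocyanatoiridium(III) perchlorate

The 1 perchlorate counter-ion carries a total charge of -1, so each complex ion is 1+.
Ligand charges: 1×glycinato (-1 each), 1×2,2'-bipyridine (neutral), 1×aqua (neutral), 1×isothiocyanato (-1 each); total -2. So Ir + (-2) = 1+, giving Ir = +3.
Ligands are named alphabetically: aqua before bipyridine before glycinato before isothiocyanato.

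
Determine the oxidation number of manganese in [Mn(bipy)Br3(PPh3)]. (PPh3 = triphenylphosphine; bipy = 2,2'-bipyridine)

+3

No counter-ion: the bracketed complex is neutral.
Ligand charges: 3×Br = -3; 1×PPh3 neutral; 1×bipy neutral; sum -3.
Mn + (-3) = 0 ⇒ Mn is +3.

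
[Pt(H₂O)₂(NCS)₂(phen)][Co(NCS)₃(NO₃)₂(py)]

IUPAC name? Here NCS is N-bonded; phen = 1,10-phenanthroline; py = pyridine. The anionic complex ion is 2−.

Both ions are complex: the cation is named first with the plain metal name, the anion second with the -ate form; each ion's ligands are alphabetised independently.
The complex anion is given as 2−; its ligand charges sum to -5, so Co = +3.
A 1:1 salt means the cation carries the equal and opposite charge, 2+.
Cation: ligand charges sum to -2; for the ion to be 2+, Pt = +4.

diaquadiisothiocyanato(1,10-phenanthroline)platinum(IV) triisothiocyanatodinitrato(pyridine)cobaltate(III)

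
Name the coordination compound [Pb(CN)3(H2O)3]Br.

The 1 bromide counter-ion carries a total charge of -1, so each complex ion is 1+.
Ligand charges: 3×cyano (-1 each), 3×aqua (neutral); total -3. So Pb + (-3) = 1+, giving Pb = +4.
Ligands are named alphabetically: aqua before cyano.

triaquatricyanolead(IV) bromide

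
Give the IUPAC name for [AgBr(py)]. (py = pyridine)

There is no counter-ion, so the complex is neutral overall.
Ligand charges: 1×pyridine (neutral), 1×bromo (-1 each); total -1. So Ag + (-1) = 0, giving Ag = +1.
Ligands are named alphabetically: bromo before pyridine.

bromo(pyridine)silver(I)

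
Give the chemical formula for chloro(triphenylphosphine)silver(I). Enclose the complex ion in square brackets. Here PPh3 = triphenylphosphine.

Ligands: 1 chloro (Cl, -1), 1 triphenylphosphine (PPh3, neutral). Ligand charge sum = -1.
With Ag in oxidation state +1, the complex ion is [Ag...].

[AgCl(PPh3)]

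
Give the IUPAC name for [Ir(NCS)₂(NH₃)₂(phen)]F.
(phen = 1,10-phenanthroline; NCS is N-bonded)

diamminediisothiocyanato(1,10-phenanthroline)iridium(III) fluoride

The 1 fluoride counter-ion carries a total charge of -1, so each complex ion is 1+.
Ligand charges: 2×ammine (neutral), 1×1,10-phenanthroline (neutral), 2×isothiocyanato (-1 each); total -2. So Ir + (-2) = 1+, giving Ir = +3.
Ligands are named alphabetically: ammine before isothiocyanato before phenanthroline.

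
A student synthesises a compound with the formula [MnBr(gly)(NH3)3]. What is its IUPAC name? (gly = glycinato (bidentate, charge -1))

triamminebromo(glycinato)manganese(II)

There is no counter-ion, so the complex is neutral overall.
Ligand charges: 1×bromo (-1 each), 3×ammine (neutral), 1×glycinato (-1 each); total -2. So Mn + (-2) = 0, giving Mn = +2.
Ligands are named alphabetically: ammine before bromo before glycinato.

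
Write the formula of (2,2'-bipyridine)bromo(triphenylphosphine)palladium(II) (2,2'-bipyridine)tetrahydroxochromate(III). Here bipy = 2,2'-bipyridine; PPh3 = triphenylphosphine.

Cation [Pd…]: ligand charges -1, Pd(II) ⇒ ion charge 1+.
Anion [Cr…]: ligand charges -4, Cr(III) ⇒ ion charge 1−.

[Pd(bipy)Br(PPh3)][Cr(bipy)(OH)4]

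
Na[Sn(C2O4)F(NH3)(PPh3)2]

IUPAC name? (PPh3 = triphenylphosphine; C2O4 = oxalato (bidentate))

sodium amminefluorooxalatobis(triphenylphosphine)stannate(II)

The 1 sodium counter-ion carries a total charge of +1, so each complex ion is 1−.
Ligand charges: 1×fluoro (-1 each), 2×triphenylphosphine (neutral), 1×ammine (neutral), 1×oxalato (-2 each); total -3. So Sn + (-3) = 1−, giving Sn = +2.
The complex ion is anionic, so tin takes the -ate form stannate(II).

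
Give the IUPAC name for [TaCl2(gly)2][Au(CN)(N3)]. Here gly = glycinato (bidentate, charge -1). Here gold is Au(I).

dichlorobis(glycinato)tantalum(V) azidocyanoaurate(I)

Both ions are complex: the cation is named first with the plain metal name, the anion second with the -ate form; each ion's ligands are alphabetised independently.
Au is given as +1; the anion's ligand charges sum to -2, so the complex anion is 1−.
A 1:1 salt means the cation carries the equal and opposite charge, 1+.
Cation: ligand charges sum to -4; for the ion to be 1+, Ta = +5.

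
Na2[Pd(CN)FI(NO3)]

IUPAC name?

The 2 sodium counter-ions carry a total charge of +2, so each complex ion is 2−.
Ligand charges: 1×nitrato (-1 each), 1×cyano (-1 each), 1×fluoro (-1 each), 1×iodo (-1 each); total -4. So Pd + (-4) = 2−, giving Pd = +2.
Ligands are named alphabetically: cyano before fluoro before iodo before nitrato.
The complex ion is anionic, so palladium takes the -ate form palladate(II).

sodium cyanofluoroiodonitratopalladate(II)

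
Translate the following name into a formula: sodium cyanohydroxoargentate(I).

Ligands: 1 hydroxo (OH, -1), 1 cyano (CN, -1). Ligand charge sum = -2.
Charge balance with sodium (+1) requires 1 complex ion per 1 sodium.

Na[Ag(CN)(OH)]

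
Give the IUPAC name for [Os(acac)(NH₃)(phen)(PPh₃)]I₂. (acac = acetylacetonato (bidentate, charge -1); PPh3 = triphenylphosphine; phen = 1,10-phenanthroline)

The 2 iodide counter-ions carry a total charge of -2, so each complex ion is 2+.
Ligand charges: 1×acetylacetonato (-1 each), 1×triphenylphosphine (neutral), 1×1,10-phenanthroline (neutral), 1×ammine (neutral); total -1. So Os + (-1) = 2+, giving Os = +3.
Ligands are named alphabetically: acetylacetonato before ammine before phenanthroline before triphenylphosphine.

(acetylacetonato)ammine(1,10-phenanthroline)(triphenylphosphine)osmium(III) iodide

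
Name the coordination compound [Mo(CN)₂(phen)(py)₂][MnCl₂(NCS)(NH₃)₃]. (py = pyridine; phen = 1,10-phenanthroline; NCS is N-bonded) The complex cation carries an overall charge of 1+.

Both ions are complex: the cation is named first with the plain metal name, the anion second with the -ate form; each ion's ligands are alphabetised independently.
The complex cation is given as 1+; its ligand charges sum to -2, so Mo = +3.
A 1:1 salt means the anion carries the equal and opposite charge, 1−.
Anion: ligand charges sum to -3; for the ion to be 1−, Mn = +2.

dicyano(1,10-phenanthroline)bis(pyridine)molybdenum(III) triamminedichloroisothiocyanatomanganate(II)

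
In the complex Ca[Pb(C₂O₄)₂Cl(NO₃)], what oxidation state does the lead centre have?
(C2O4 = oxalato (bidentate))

+4

1 calcium outside the brackets (+2 each) → the complex ion is 2−.
Ligand charges: 2×C2O4 = -4; 1×Cl = -1; 1×NO3 = -1; sum -6.
Pb + (-6) = 2− ⇒ Pb is +4.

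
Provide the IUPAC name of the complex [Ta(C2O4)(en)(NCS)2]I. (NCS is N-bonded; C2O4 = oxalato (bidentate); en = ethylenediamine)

(ethylenediamine)diisothiocyanatooxalatotantalum(V) iodide

The 1 iodide counter-ion carries a total charge of -1, so each complex ion is 1+.
Ligand charges: 2×isothiocyanato (-1 each), 1×oxalato (-2 each), 1×ethylenediamine (neutral); total -4. So Ta + (-4) = 1+, giving Ta = +5.
Ligands are named alphabetically: ethylenediamine before isothiocyanato before oxalato.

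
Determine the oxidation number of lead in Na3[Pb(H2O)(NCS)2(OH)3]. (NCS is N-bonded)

+2

3 sodium outside the brackets (+1 each) → the complex ion is 3−.
Ligand charges: 1×H2O neutral; 3×OH = -3; 2×NCS = -2; sum -5.
Pb + (-5) = 3− ⇒ Pb is +2.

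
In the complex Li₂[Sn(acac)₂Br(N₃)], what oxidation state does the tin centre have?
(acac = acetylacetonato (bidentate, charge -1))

2 lithium outside the brackets (+1 each) → the complex ion is 2−.
Ligand charges: 1×N3 = -1; 2×acac = -2; 1×Br = -1; sum -4.
Sn + (-4) = 2− ⇒ Sn is +2.

+2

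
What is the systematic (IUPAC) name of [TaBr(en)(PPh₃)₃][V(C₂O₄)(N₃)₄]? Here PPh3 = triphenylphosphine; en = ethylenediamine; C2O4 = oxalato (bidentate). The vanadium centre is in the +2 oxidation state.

Both ions are complex: the cation is named first with the plain metal name, the anion second with the -ate form; each ion's ligands are alphabetised independently.
V is given as +2; the anion's ligand charges sum to -6, so the complex anion is 4−.
A 1:1 salt means the cation carries the equal and opposite charge, 4+.
Cation: ligand charges sum to -1; for the ion to be 4+, Ta = +5.

bromo(ethylenediamine)tris(triphenylphosphine)tantalum(V) tetraazidooxalatovanadate(II)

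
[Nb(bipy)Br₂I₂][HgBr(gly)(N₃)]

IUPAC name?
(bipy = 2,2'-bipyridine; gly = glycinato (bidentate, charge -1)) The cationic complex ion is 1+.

Both ions are complex: the cation is named first with the plain metal name, the anion second with the -ate form; each ion's ligands are alphabetised independently.
The complex cation is given as 1+; its ligand charges sum to -4, so Nb = +5.
A 1:1 salt means the anion carries the equal and opposite charge, 1−.
Anion: ligand charges sum to -3; for the ion to be 1−, Hg = +2.

(2,2'-bipyridine)dibromodiiodoniobium(V) azidobromo(glycinato)mercurate(II)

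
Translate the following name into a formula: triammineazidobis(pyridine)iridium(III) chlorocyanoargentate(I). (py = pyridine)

[Ir(N3)(NH3)3(py)2][AgCl(CN)]2

Cation [Ir…]: ligand charges -1, Ir(III) ⇒ ion charge 2+.
Anion [Ag…]: ligand charges -2, Ag(I) ⇒ ion charge 1−.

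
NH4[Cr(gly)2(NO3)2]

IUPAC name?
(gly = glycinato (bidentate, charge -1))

The 1 ammonium counter-ion carries a total charge of +1, so each complex ion is 1−.
Ligand charges: 2×glycinato (-1 each), 2×nitrato (-1 each); total -4. So Cr + (-4) = 1−, giving Cr = +3.
Ligands are named alphabetically: glycinato before nitrato.
The complex ion is anionic, so chromium takes the -ate form chromate(III).

ammonium bis(glycinato)dinitratochromate(III)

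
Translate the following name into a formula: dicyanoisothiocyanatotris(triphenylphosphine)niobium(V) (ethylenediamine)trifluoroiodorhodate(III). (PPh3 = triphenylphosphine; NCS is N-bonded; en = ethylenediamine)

Cation [Nb…]: ligand charges -3, Nb(V) ⇒ ion charge 2+.
Anion [Rh…]: ligand charges -4, Rh(III) ⇒ ion charge 1−.
One 2+ cation requires 2 of the 1− anion.

[Nb(CN)2(NCS)(PPh3)3][Rh(en)F3I]2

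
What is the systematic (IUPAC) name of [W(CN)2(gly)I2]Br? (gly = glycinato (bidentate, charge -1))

The 1 bromide counter-ion carries a total charge of -1, so each complex ion is 1+.
Ligand charges: 1×glycinato (-1 each), 2×cyano (-1 each), 2×iodo (-1 each); total -5. So W + (-5) = 1+, giving W = +6.
Ligands are named alphabetically: cyano before glycinato before iodo.

dicyano(glycinato)diiodotungsten(VI) bromide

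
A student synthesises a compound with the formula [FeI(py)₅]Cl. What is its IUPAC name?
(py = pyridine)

The 1 chloride counter-ion carries a total charge of -1, so each complex ion is 1+.
Ligand charges: 5×pyridine (neutral), 1×iodo (-1 each); total -1. So Fe + (-1) = 1+, giving Fe = +2.
Ligands are named alphabetically: iodo before pyridine.

iodopentakis(pyridine)iron(II) chloride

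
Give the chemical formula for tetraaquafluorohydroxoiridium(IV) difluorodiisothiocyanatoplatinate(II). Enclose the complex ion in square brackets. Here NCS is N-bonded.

Cation [Ir…]: ligand charges -2, Ir(IV) ⇒ ion charge 2+.
Anion [Pt…]: ligand charges -4, Pt(II) ⇒ ion charge 2−.
One 2+ cation balances one 2− anion.

[IrF(H2O)4(OH)][PtF2(NCS)2]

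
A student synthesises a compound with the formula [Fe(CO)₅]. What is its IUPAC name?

There is no counter-ion, so the complex is neutral overall.
Ligand charges: 5×carbonyl (neutral); total 0. So Fe + (0) = 0, giving Fe = 0.

pentacarbonyliron(0)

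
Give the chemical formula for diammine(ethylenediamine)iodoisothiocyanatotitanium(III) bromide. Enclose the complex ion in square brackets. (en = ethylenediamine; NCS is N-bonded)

[Ti(en)I(NCS)(NH3)2]Br

Ligands: 2 ammine (NH3, neutral), 1 ethylenediamine (en, neutral), 1 iodo (I, -1), 1 isothiocyanato (NCS, -1). Ligand charge sum = -2.
With Ti in oxidation state +3, the complex ion is [Ti...]^1+.
Charge balance with bromide (-1) requires 1 complex ion per 1 bromide.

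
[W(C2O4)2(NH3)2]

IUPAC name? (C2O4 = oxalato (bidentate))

diamminedioxalatotungsten(IV)

There is no counter-ion, so the complex is neutral overall.
Ligand charges: 2×oxalato (-2 each), 2×ammine (neutral); total -4. So W + (-4) = 0, giving W = +4.
Ligands are named alphabetically: ammine before oxalato.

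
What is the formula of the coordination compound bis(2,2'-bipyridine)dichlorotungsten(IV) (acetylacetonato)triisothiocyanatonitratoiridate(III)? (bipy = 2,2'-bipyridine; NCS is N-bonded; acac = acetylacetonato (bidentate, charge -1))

Cation [W…]: ligand charges -2, W(IV) ⇒ ion charge 2+.
Anion [Ir…]: ligand charges -5, Ir(III) ⇒ ion charge 2−.

[W(bipy)2Cl2][Ir(acac)(NCS)3(NO3)]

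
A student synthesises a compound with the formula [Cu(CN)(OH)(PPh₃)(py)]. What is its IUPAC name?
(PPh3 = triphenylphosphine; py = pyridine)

There is no counter-ion, so the complex is neutral overall.
Ligand charges: 1×triphenylphosphine (neutral), 1×cyano (-1 each), 1×pyridine (neutral), 1×hydroxo (-1 each); total -2. So Cu + (-2) = 0, giving Cu = +2.
Ligands are named alphabetically: cyano before hydroxo before pyridine before triphenylphosphine.

cyanohydroxo(pyridine)(triphenylphosphine)copper(II)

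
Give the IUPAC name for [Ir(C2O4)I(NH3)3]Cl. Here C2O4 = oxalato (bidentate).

triammineiodooxalatoiridium(IV) chloride

The 1 chloride counter-ion carries a total charge of -1, so each complex ion is 1+.
Ligand charges: 3×ammine (neutral), 1×oxalato (-2 each), 1×iodo (-1 each); total -3. So Ir + (-3) = 1+, giving Ir = +4.
Ligands are named alphabetically: ammine before iodo before oxalato.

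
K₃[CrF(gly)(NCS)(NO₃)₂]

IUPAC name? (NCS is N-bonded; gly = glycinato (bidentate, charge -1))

The 3 potassium counter-ions carry a total charge of +3, so each complex ion is 3−.
Ligand charges: 1×fluoro (-1 each), 1×isothiocyanato (-1 each), 1×glycinato (-1 each), 2×nitrato (-1 each); total -5. So Cr + (-5) = 3−, giving Cr = +2.
The complex ion is anionic, so chromium takes the -ate form chromate(II).

potassium fluoro(glycinato)isothiocyanatodinitratochromate(II)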